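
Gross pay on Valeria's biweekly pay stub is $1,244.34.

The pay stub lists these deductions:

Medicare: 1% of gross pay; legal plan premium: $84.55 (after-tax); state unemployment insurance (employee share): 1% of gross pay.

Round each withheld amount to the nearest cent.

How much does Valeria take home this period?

Medicare: $1,244.34 × 0.01 = $12.44
State unemployment insurance (employee share): $1,244.34 × 0.01 = $12.44
Legal plan premium: $84.55
Total deductions = $12.44 + $12.44 + $84.55 = $109.43
Net pay = $1,244.34 − $109.43 = $1,134.91

$1,134.91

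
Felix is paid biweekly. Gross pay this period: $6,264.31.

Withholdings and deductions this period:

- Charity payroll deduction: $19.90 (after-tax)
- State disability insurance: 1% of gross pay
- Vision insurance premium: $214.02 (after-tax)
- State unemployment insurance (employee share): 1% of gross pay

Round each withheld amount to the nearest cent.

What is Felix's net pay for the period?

$5,905.11

State disability insurance: $6,264.31 × 0.01 = $62.64
State unemployment insurance (employee share): $6,264.31 × 0.01 = $62.64
Charity payroll deduction: $19.90
Vision insurance premium: $214.02
Total deductions = $62.64 + $62.64 + $19.90 + $214.02 = $359.20
Net pay = $6,264.31 − $359.20 = $5,905.11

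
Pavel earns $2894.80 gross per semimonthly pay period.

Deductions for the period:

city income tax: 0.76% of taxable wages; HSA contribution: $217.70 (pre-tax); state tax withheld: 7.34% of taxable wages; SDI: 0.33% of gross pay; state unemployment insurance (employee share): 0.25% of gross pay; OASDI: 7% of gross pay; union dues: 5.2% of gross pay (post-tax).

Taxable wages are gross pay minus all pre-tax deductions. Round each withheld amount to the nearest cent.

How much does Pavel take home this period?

HSA contribution: $217.70
Taxable wages = $2894.80 − $217.70 = $2677.10
State tax withheld: $2677.10 × 0.0734 = $196.50
City income tax: $2677.10 × 0.0076 = $20.35
State unemployment insurance (employee share): $2894.80 × 0.0025 = $7.24
OASDI: $2894.80 × 0.07 = $202.64
SDI: $2894.80 × 0.0033 = $9.55
Union dues: $2894.80 × 0.052 = $150.53
Total deductions = $217.70 + $196.50 + $20.35 + $7.24 + $202.64 + $9.55 + $150.53 = $804.51
Net pay = $2894.80 − $804.51 = $2090.29

$2090.29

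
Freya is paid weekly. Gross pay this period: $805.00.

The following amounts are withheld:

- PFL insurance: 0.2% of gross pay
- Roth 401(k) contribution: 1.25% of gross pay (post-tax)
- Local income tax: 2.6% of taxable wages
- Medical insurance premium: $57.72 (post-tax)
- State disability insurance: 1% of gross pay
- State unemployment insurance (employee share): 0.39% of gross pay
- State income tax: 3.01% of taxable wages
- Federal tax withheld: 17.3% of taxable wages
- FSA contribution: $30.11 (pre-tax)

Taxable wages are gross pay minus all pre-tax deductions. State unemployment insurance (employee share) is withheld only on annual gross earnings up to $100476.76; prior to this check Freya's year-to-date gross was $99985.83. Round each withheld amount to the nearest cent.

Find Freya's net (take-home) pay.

$518.01

FSA contribution: $30.11
Taxable wages = $805.00 − $30.11 = $774.89
State income tax: $774.89 × 0.0301 = $23.32
Federal tax withheld: $774.89 × 0.173 = $134.06
Local income tax: $774.89 × 0.026 = $20.15
State disability insurance: $805.00 × 0.01 = $8.05
State unemployment insurance (employee share): only $100476.76 − $99985.83 = $490.93 of this check is subject → $490.93 × 0.0039 = $1.91
PFL insurance: $805.00 × 0.002 = $1.61
Roth 401(k) contribution: $805.00 × 0.0125 = $10.06
Medical insurance premium: $57.72
Total deductions = $30.11 + $23.32 + $134.06 + $20.15 + $8.05 + $1.91 + $1.61 + $10.06 + $57.72 = $286.99
Net pay = $805.00 − $286.99 = $518.01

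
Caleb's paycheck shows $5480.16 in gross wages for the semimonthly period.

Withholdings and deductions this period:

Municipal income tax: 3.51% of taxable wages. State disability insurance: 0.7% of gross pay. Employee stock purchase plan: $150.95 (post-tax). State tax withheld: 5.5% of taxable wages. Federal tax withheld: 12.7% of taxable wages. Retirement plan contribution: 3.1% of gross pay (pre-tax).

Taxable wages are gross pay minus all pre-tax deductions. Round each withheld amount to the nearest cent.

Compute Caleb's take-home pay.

Retirement plan contribution: $5480.16 × 0.031 = $169.88
Taxable wages = $5480.16 − $169.88 = $5310.28
Federal tax withheld: $5310.28 × 0.127 = $674.41
State tax withheld: $5310.28 × 0.055 = $292.07
Municipal income tax: $5310.28 × 0.0351 = $186.39
State disability insurance: $5480.16 × 0.007 = $38.36
Employee stock purchase plan: $150.95
Total deductions = $169.88 + $674.41 + $292.07 + $186.39 + $38.36 + $150.95 = $1512.06
Net pay = $5480.16 − $1512.06 = $3968.10

$3968.10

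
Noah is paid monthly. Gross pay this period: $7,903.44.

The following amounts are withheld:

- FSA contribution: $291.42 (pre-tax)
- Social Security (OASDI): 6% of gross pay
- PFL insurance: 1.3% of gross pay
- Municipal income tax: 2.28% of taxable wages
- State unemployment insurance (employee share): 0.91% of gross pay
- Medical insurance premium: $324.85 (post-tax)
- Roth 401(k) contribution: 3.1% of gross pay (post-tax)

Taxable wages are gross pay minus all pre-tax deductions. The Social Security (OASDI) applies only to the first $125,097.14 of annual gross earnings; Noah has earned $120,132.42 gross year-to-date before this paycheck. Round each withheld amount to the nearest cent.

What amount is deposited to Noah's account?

FSA contribution: $291.42
Taxable wages = $7,903.44 − $291.42 = $7,612.02
Municipal income tax: $7,612.02 × 0.0228 = $173.55
Social Security (OASDI): only $125,097.14 − $120,132.42 = $4,964.72 of this check is subject → $4,964.72 × 0.06 = $297.88
State unemployment insurance (employee share): $7,903.44 × 0.0091 = $71.92
PFL insurance: $7,903.44 × 0.013 = $102.74
Medical insurance premium: $324.85
Roth 401(k) contribution: $7,903.44 × 0.031 = $245.01
Total deductions = $291.42 + $173.55 + $297.88 + $71.92 + $102.74 + $324.85 + $245.01 = $1,507.37
Net pay = $7,903.44 − $1,507.37 = $6,396.07

$6,396.07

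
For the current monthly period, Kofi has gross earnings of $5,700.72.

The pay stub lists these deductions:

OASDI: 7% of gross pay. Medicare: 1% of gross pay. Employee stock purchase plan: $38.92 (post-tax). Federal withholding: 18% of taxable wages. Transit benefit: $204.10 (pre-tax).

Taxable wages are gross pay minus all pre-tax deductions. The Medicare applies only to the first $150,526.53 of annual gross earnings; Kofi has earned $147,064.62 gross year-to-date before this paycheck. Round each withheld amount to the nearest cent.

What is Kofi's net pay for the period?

Transit benefit: $204.10
Taxable wages = $5,700.72 − $204.10 = $5,496.62
Federal withholding: $5,496.62 × 0.18 = $989.39
OASDI: $5,700.72 × 0.07 = $399.05
Medicare: only $150,526.53 − $147,064.62 = $3,461.91 of this check is subject → $3,461.91 × 0.01 = $34.62
Employee stock purchase plan: $38.92
Total deductions = $204.10 + $989.39 + $399.05 + $34.62 + $38.92 = $1,666.08
Net pay = $5,700.72 − $1,666.08 = $4,034.64

$4,034.64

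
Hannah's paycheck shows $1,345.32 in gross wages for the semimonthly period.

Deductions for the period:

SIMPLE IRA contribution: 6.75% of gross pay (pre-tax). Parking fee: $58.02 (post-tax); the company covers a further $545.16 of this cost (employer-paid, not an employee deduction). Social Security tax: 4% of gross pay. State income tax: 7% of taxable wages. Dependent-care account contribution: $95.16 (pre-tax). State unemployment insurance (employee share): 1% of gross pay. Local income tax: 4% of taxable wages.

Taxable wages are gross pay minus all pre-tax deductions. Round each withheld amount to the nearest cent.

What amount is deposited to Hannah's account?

SIMPLE IRA contribution: $1,345.32 × 0.0675 = $90.81
Dependent-care account contribution: $95.16
Pre-tax total = $90.81 + $95.16 = $185.97
Taxable wages = $1,345.32 − $185.97 = $1,159.35
Local income tax: $1,159.35 × 0.04 = $46.37
State income tax: $1,159.35 × 0.07 = $81.15
Social Security tax: $1,345.32 × 0.04 = $53.81
State unemployment insurance (employee share): $1,345.32 × 0.01 = $13.45
Parking fee: $58.02
(Employer's $545.16 toward parking fee is not withheld from the employee.)
Total deductions = $90.81 + $95.16 + $46.37 + $81.15 + $53.81 + $13.45 + $58.02 = $438.77
Net pay = $1,345.32 − $438.77 = $906.55

$906.55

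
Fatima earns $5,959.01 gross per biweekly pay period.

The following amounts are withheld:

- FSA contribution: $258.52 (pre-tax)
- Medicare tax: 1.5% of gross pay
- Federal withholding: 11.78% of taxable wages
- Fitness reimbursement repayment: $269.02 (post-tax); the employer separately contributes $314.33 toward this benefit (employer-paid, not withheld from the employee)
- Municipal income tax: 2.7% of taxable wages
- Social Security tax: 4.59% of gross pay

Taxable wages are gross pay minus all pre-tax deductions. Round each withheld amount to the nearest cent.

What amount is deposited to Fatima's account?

FSA contribution: $258.52
Taxable wages = $5,959.01 − $258.52 = $5,700.49
Federal withholding: $5,700.49 × 0.1178 = $671.52
Municipal income tax: $5,700.49 × 0.027 = $153.91
Social Security tax: $5,959.01 × 0.0459 = $273.52
Medicare tax: $5,959.01 × 0.015 = $89.39
Fitness reimbursement repayment: $269.02
(Employer's $314.33 toward fitness reimbursement repayment is not withheld from the employee.)
Total deductions = $258.52 + $671.52 + $153.91 + $273.52 + $89.39 + $269.02 = $1,715.88
Net pay = $5,959.01 − $1,715.88 = $4,243.13

$4,243.13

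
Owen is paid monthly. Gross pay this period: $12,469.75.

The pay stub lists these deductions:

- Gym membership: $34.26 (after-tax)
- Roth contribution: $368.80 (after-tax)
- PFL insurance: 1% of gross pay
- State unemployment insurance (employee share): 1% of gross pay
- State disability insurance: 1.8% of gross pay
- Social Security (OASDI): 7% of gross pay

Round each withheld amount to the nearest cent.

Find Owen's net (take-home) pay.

$10,719.95

State unemployment insurance (employee share): $12,469.75 × 0.01 = $124.70
PFL insurance: $12,469.75 × 0.01 = $124.70
Social Security (OASDI): $12,469.75 × 0.07 = $872.88
State disability insurance: $12,469.75 × 0.018 = $224.46
Gym membership: $34.26
Roth contribution: $368.80
Total deductions = $124.70 + $124.70 + $872.88 + $224.46 + $34.26 + $368.80 = $1,749.80
Net pay = $12,469.75 − $1,749.80 = $10,719.95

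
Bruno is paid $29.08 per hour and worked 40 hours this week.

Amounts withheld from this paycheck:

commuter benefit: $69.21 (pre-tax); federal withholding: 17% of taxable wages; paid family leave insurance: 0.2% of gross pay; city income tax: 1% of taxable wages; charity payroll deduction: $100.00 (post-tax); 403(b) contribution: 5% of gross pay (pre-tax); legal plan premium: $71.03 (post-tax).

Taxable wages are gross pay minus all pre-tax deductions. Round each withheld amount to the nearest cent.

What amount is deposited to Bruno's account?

$676.02

Gross pay: 40 × $29.08 = $1163.20
403(b) contribution: $1163.20 × 0.05 = $58.16
Commuter benefit: $69.21
Pre-tax total = $58.16 + $69.21 = $127.37
Taxable wages = $1163.20 − $127.37 = $1035.83
Federal withholding: $1035.83 × 0.17 = $176.09
City income tax: $1035.83 × 0.01 = $10.36
Paid family leave insurance: $1163.20 × 0.002 = $2.33
Legal plan premium: $71.03
Charity payroll deduction: $100.00
Total deductions = $58.16 + $69.21 + $176.09 + $10.36 + $2.33 + $71.03 + $100.00 = $487.18
Net pay = $1163.20 − $487.18 = $676.02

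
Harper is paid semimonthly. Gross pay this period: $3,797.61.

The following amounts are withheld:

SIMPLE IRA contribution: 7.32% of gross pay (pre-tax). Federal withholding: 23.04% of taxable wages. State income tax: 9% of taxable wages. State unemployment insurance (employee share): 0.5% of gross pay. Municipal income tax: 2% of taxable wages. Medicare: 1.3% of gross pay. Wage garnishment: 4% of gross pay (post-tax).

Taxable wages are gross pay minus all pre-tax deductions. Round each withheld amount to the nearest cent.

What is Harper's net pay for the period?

$2,101.28

SIMPLE IRA contribution: $3,797.61 × 0.0732 = $277.99
Taxable wages = $3,797.61 − $277.99 = $3,519.62
Municipal income tax: $3,519.62 × 0.02 = $70.39
State income tax: $3,519.62 × 0.09 = $316.77
Federal withholding: $3,519.62 × 0.2304 = $810.92
State unemployment insurance (employee share): $3,797.61 × 0.005 = $18.99
Medicare: $3,797.61 × 0.013 = $49.37
Wage garnishment: $3,797.61 × 0.04 = $151.90
Total deductions = $277.99 + $70.39 + $316.77 + $810.92 + $18.99 + $49.37 + $151.90 = $1,696.33
Net pay = $3,797.61 − $1,696.33 = $2,101.28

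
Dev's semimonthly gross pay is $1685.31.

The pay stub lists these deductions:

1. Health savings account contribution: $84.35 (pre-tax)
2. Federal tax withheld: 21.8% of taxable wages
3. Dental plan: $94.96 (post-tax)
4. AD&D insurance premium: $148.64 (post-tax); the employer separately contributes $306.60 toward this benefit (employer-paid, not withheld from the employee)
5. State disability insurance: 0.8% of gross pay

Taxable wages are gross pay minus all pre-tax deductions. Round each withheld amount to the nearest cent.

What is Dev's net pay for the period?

Health savings account contribution: $84.35
Taxable wages = $1685.31 − $84.35 = $1600.96
Federal tax withheld: $1600.96 × 0.218 = $349.01
State disability insurance: $1685.31 × 0.008 = $13.48
Dental plan: $94.96
AD&D insurance premium: $148.64
(Employer's $306.60 toward AD&D insurance premium is not withheld from the employee.)
Total deductions = $84.35 + $349.01 + $13.48 + $94.96 + $148.64 = $690.44
Net pay = $1685.31 − $690.44 = $994.87

$994.87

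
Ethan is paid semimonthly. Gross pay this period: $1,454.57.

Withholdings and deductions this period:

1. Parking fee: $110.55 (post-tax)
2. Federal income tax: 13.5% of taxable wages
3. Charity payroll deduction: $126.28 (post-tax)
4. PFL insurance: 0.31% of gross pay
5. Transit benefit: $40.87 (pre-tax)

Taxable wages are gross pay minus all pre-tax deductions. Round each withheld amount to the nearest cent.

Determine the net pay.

Transit benefit: $40.87
Taxable wages = $1,454.57 − $40.87 = $1,413.70
Federal income tax: $1,413.70 × 0.135 = $190.85
PFL insurance: $1,454.57 × 0.0031 = $4.51
Parking fee: $110.55
Charity payroll deduction: $126.28
Total deductions = $40.87 + $190.85 + $4.51 + $110.55 + $126.28 = $473.06
Net pay = $1,454.57 − $473.06 = $981.51

$981.51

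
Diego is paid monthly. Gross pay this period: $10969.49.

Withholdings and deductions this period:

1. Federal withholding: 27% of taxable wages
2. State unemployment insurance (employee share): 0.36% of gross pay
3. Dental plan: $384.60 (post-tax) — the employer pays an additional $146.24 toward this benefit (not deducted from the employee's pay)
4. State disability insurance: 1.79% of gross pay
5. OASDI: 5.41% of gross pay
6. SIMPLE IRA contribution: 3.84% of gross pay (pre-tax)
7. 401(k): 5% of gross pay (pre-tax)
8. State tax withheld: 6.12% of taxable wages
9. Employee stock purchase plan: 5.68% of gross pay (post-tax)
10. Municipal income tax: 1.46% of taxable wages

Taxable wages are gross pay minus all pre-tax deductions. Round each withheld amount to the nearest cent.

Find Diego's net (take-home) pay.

$4704.90

SIMPLE IRA contribution: $10969.49 × 0.0384 = $421.23
401(k): $10969.49 × 0.05 = $548.47
Pre-tax total = $421.23 + $548.47 = $969.70
Taxable wages = $10969.49 − $969.70 = $9999.79
Federal withholding: $9999.79 × 0.27 = $2699.94
Municipal income tax: $9999.79 × 0.0146 = $146.00
State tax withheld: $9999.79 × 0.0612 = $611.99
OASDI: $10969.49 × 0.0541 = $593.45
State unemployment insurance (employee share): $10969.49 × 0.0036 = $39.49
State disability insurance: $10969.49 × 0.0179 = $196.35
Employee stock purchase plan: $10969.49 × 0.0568 = $623.07
Dental plan: $384.60
(Employer's $146.24 toward dental plan is not withheld from the employee.)
Total deductions = $421.23 + $548.47 + $2699.94 + $146.00 + $611.99 + $593.45 + $39.49 + $196.35 + $623.07 + $384.60 = $6264.59
Net pay = $10969.49 − $6264.59 = $4704.90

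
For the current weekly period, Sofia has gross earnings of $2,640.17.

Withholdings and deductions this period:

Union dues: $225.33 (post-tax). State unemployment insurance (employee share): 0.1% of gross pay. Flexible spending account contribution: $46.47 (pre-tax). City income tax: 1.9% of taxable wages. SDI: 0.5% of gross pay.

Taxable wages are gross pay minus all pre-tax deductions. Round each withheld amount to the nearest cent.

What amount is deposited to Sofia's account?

$2,303.25

Flexible spending account contribution: $46.47
Taxable wages = $2,640.17 − $46.47 = $2,593.70
City income tax: $2,593.70 × 0.019 = $49.28
SDI: $2,640.17 × 0.005 = $13.20
State unemployment insurance (employee share): $2,640.17 × 0.001 = $2.64
Union dues: $225.33
Total deductions = $46.47 + $49.28 + $13.20 + $2.64 + $225.33 = $336.92
Net pay = $2,640.17 − $336.92 = $2,303.25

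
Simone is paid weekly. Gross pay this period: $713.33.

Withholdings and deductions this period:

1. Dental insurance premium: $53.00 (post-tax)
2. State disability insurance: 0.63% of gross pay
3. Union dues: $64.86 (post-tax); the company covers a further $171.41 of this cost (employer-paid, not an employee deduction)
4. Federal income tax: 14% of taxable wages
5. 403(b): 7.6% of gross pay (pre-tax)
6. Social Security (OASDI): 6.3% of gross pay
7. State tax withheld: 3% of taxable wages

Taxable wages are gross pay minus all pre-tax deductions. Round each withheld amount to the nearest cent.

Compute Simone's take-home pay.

403(b): $713.33 × 0.076 = $54.21
Taxable wages = $713.33 − $54.21 = $659.12
State tax withheld: $659.12 × 0.03 = $19.77
Federal income tax: $659.12 × 0.14 = $92.28
State disability insurance: $713.33 × 0.0063 = $4.49
Social Security (OASDI): $713.33 × 0.063 = $44.94
Dental insurance premium: $53.00
Union dues: $64.86
(Employer's $171.41 toward union dues is not withheld from the employee.)
Total deductions = $54.21 + $19.77 + $92.28 + $4.49 + $44.94 + $53.00 + $64.86 = $333.55
Net pay = $713.33 − $333.55 = $379.78

$379.78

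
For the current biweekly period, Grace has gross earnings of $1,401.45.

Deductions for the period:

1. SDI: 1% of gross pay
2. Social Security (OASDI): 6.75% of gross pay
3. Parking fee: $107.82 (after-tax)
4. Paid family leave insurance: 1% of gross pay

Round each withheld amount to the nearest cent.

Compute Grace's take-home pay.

$1,171.01

Paid family leave insurance: $1,401.45 × 0.01 = $14.01
SDI: $1,401.45 × 0.01 = $14.01
Social Security (OASDI): $1,401.45 × 0.0675 = $94.60
Parking fee: $107.82
Total deductions = $14.01 + $14.01 + $94.60 + $107.82 = $230.44
Net pay = $1,401.45 − $230.44 = $1,171.01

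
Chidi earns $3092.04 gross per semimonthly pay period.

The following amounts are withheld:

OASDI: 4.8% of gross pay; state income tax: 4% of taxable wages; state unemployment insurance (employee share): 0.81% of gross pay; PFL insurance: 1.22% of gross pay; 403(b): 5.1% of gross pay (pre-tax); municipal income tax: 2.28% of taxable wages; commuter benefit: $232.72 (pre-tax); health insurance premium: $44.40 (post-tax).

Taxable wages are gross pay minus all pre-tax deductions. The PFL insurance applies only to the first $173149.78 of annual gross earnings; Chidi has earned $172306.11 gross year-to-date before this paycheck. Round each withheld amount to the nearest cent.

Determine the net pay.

$2303.80

Commuter benefit: $232.72
403(b): $3092.04 × 0.051 = $157.69
Pre-tax total = $232.72 + $157.69 = $390.41
Taxable wages = $3092.04 − $390.41 = $2701.63
Municipal income tax: $2701.63 × 0.0228 = $61.60
State income tax: $2701.63 × 0.04 = $108.07
OASDI: $3092.04 × 0.048 = $148.42
State unemployment insurance (employee share): $3092.04 × 0.0081 = $25.05
PFL insurance: only $173149.78 − $172306.11 = $843.67 of this check is subject → $843.67 × 0.0122 = $10.29
Health insurance premium: $44.40
Total deductions = $232.72 + $157.69 + $61.60 + $108.07 + $148.42 + $25.05 + $10.29 + $44.40 = $788.24
Net pay = $3092.04 − $788.24 = $2303.80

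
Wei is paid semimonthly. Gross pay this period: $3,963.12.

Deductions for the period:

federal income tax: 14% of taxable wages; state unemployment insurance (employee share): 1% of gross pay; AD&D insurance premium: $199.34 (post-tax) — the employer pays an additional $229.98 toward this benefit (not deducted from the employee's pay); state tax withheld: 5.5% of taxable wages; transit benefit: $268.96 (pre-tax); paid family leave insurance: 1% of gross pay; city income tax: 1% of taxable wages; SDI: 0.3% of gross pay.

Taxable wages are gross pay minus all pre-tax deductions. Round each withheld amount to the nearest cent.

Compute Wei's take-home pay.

$2,646.37

Transit benefit: $268.96
Taxable wages = $3,963.12 − $268.96 = $3,694.16
State tax withheld: $3,694.16 × 0.055 = $203.18
Federal income tax: $3,694.16 × 0.14 = $517.18
City income tax: $3,694.16 × 0.01 = $36.94
SDI: $3,963.12 × 0.003 = $11.89
State unemployment insurance (employee share): $3,963.12 × 0.01 = $39.63
Paid family leave insurance: $3,963.12 × 0.01 = $39.63
AD&D insurance premium: $199.34
(Employer's $229.98 toward AD&D insurance premium is not withheld from the employee.)
Total deductions = $268.96 + $203.18 + $517.18 + $36.94 + $11.89 + $39.63 + $39.63 + $199.34 = $1,316.75
Net pay = $3,963.12 − $1,316.75 = $2,646.37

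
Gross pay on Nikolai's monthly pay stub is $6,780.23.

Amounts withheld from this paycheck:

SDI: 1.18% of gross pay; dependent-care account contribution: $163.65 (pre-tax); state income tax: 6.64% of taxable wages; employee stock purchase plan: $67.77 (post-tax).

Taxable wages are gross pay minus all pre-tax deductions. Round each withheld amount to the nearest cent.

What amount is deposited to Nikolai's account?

$6,029.46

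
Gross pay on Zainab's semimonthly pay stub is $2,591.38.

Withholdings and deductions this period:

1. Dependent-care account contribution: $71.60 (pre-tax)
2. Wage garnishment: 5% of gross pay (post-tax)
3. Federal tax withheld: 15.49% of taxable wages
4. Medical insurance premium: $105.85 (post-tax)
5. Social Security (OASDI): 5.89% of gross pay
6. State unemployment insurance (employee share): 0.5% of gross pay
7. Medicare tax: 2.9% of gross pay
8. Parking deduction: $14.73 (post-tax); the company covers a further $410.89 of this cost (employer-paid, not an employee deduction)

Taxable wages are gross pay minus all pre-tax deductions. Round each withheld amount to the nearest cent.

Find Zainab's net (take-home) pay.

Dependent-care account contribution: $71.60
Taxable wages = $2,591.38 − $71.60 = $2,519.78
Federal tax withheld: $2,519.78 × 0.1549 = $390.31
Social Security (OASDI): $2,591.38 × 0.0589 = $152.63
State unemployment insurance (employee share): $2,591.38 × 0.005 = $12.96
Medicare tax: $2,591.38 × 0.029 = $75.15
Parking deduction: $14.73
Wage garnishment: $2,591.38 × 0.05 = $129.57
Medical insurance premium: $105.85
(Employer's $410.89 toward parking deduction is not withheld from the employee.)
Total deductions = $71.60 + $390.31 + $152.63 + $12.96 + $75.15 + $14.73 + $129.57 + $105.85 = $952.80
Net pay = $2,591.38 − $952.80 = $1,638.58

$1,638.58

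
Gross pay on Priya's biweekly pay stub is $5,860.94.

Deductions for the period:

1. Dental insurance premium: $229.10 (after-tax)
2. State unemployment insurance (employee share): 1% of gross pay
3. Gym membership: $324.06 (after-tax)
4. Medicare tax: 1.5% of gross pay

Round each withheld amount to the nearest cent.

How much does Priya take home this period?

State unemployment insurance (employee share): $5,860.94 × 0.01 = $58.61
Medicare tax: $5,860.94 × 0.015 = $87.91
Gym membership: $324.06
Dental insurance premium: $229.10
Total deductions = $58.61 + $87.91 + $324.06 + $229.10 = $699.68
Net pay = $5,860.94 − $699.68 = $5,161.26

$5,161.26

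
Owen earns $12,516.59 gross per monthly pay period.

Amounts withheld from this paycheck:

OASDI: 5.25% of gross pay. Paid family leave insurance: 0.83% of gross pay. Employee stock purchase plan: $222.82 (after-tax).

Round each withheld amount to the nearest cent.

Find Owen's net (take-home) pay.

$11,532.76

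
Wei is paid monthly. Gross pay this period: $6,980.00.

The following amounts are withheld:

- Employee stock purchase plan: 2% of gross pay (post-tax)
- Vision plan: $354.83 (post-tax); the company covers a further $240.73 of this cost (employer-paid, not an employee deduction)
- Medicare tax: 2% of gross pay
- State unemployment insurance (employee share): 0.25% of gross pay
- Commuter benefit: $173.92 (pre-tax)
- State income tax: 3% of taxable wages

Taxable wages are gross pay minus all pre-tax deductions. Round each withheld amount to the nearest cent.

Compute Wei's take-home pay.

Commuter benefit: $173.92
Taxable wages = $6,980.00 − $173.92 = $6,806.08
State income tax: $6,806.08 × 0.03 = $204.18
State unemployment insurance (employee share): $6,980.00 × 0.0025 = $17.45
Medicare tax: $6,980.00 × 0.02 = $139.60
Employee stock purchase plan: $6,980.00 × 0.02 = $139.60
Vision plan: $354.83
(Employer's $240.73 toward vision plan is not withheld from the employee.)
Total deductions = $173.92 + $204.18 + $17.45 + $139.60 + $139.60 + $354.83 = $1,029.58
Net pay = $6,980.00 − $1,029.58 = $5,950.42

$5,950.42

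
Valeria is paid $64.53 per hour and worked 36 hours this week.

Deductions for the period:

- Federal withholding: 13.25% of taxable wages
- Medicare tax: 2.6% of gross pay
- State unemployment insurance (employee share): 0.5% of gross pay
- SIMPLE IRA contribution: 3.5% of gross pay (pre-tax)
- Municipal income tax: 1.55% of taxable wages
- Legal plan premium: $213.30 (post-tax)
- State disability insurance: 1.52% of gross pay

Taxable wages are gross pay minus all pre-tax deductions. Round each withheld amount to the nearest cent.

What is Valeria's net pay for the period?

Gross pay: 36 × $64.53 = $2,323.08
SIMPLE IRA contribution: $2,323.08 × 0.035 = $81.31
Taxable wages = $2,323.08 − $81.31 = $2,241.77
Municipal income tax: $2,241.77 × 0.0155 = $34.75
Federal withholding: $2,241.77 × 0.1325 = $297.03
State unemployment insurance (employee share): $2,323.08 × 0.005 = $11.62
Medicare tax: $2,323.08 × 0.026 = $60.40
State disability insurance: $2,323.08 × 0.0152 = $35.31
Legal plan premium: $213.30
Total deductions = $81.31 + $34.75 + $297.03 + $11.62 + $60.40 + $35.31 + $213.30 = $733.72
Net pay = $2,323.08 − $733.72 = $1,589.36

$1,589.36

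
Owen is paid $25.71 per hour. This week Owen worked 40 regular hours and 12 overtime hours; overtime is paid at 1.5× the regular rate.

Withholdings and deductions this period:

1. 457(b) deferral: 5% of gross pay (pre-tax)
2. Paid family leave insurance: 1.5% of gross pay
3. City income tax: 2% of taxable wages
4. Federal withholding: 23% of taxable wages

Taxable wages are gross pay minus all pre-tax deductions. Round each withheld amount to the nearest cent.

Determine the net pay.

Regular pay: 40 × $25.71 = $1,028.40
Overtime pay: 12 × $25.71 × 1.5 = $462.78
Gross pay = $1,028.40 + $462.78 = $1,491.18
457(b) deferral: $1,491.18 × 0.05 = $74.56
Taxable wages = $1,491.18 − $74.56 = $1,416.62
City income tax: $1,416.62 × 0.02 = $28.33
Federal withholding: $1,416.62 × 0.23 = $325.82
Paid family leave insurance: $1,491.18 × 0.015 = $22.37
Total deductions = $74.56 + $28.33 + $325.82 + $22.37 = $451.08
Net pay = $1,491.18 − $451.08 = $1,040.10

$1,040.10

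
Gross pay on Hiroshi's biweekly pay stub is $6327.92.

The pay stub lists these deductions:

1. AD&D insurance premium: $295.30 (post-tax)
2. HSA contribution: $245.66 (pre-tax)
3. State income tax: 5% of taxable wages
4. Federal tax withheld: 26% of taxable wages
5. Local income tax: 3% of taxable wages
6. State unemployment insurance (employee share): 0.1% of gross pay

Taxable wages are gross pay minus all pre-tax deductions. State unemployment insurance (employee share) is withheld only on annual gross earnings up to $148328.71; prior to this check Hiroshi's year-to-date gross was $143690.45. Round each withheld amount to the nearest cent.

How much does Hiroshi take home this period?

$3714.35

HSA contribution: $245.66
Taxable wages = $6327.92 − $245.66 = $6082.26
State income tax: $6082.26 × 0.05 = $304.11
Local income tax: $6082.26 × 0.03 = $182.47
Federal tax withheld: $6082.26 × 0.26 = $1581.39
State unemployment insurance (employee share): only $148328.71 − $143690.45 = $4638.26 of this check is subject → $4638.26 × 0.001 = $4.64
AD&D insurance premium: $295.30
Total deductions = $245.66 + $304.11 + $182.47 + $1581.39 + $4.64 + $295.30 = $2613.57
Net pay = $6327.92 − $2613.57 = $3714.35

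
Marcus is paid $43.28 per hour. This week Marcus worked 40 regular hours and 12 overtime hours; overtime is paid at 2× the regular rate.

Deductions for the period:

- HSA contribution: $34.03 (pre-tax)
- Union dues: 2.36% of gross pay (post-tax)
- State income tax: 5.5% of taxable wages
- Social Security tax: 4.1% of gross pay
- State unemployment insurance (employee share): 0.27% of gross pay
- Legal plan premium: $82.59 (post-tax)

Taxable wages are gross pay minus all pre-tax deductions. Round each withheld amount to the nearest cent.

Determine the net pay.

$2316.41

Regular pay: 40 × $43.28 = $1731.20
Overtime pay: 12 × $43.28 × 2 = $1038.72
Gross pay = $1731.20 + $1038.72 = $2769.92
HSA contribution: $34.03
Taxable wages = $2769.92 − $34.03 = $2735.89
State income tax: $2735.89 × 0.055 = $150.47
State unemployment insurance (employee share): $2769.92 × 0.0027 = $7.48
Social Security tax: $2769.92 × 0.041 = $113.57
Union dues: $2769.92 × 0.0236 = $65.37
Legal plan premium: $82.59
Total deductions = $34.03 + $150.47 + $7.48 + $113.57 + $65.37 + $82.59 = $453.51
Net pay = $2769.92 − $453.51 = $2316.41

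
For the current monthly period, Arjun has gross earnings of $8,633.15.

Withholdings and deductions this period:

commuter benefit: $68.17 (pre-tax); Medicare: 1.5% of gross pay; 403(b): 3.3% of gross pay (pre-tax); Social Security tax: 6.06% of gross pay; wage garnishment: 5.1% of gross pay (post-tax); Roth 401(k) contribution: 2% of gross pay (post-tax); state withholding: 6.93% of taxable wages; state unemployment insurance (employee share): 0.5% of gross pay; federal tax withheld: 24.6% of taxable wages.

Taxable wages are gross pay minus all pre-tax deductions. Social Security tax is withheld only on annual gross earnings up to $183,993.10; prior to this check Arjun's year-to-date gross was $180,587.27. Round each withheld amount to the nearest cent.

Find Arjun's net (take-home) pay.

Commuter benefit: $68.17
403(b): $8,633.15 × 0.033 = $284.89
Pre-tax total = $68.17 + $284.89 = $353.06
Taxable wages = $8,633.15 − $353.06 = $8,280.09
State withholding: $8,280.09 × 0.0693 = $573.81
Federal tax withheld: $8,280.09 × 0.246 = $2,036.90
State unemployment insurance (employee share): $8,633.15 × 0.005 = $43.17
Medicare: $8,633.15 × 0.015 = $129.50
Social Security tax: only $183,993.10 − $180,587.27 = $3,405.83 of this check is subject → $3,405.83 × 0.0606 = $206.39
Wage garnishment: $8,633.15 × 0.051 = $440.29
Roth 401(k) contribution: $8,633.15 × 0.02 = $172.66
Total deductions = $68.17 + $284.89 + $573.81 + $2,036.90 + $43.17 + $129.50 + $206.39 + $440.29 + $172.66 = $3,955.78
Net pay = $8,633.15 − $3,955.78 = $4,677.37

$4,677.37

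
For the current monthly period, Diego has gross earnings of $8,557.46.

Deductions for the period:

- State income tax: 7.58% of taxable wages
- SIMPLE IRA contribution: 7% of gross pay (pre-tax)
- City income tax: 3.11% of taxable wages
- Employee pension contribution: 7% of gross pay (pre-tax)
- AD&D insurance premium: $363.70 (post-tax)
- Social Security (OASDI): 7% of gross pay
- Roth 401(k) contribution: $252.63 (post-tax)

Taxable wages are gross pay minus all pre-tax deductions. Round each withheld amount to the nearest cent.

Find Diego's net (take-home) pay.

$5,357.35

Employee pension contribution: $8,557.46 × 0.07 = $599.02
SIMPLE IRA contribution: $8,557.46 × 0.07 = $599.02
Pre-tax total = $599.02 + $599.02 = $1,198.04
Taxable wages = $8,557.46 − $1,198.04 = $7,359.42
City income tax: $7,359.42 × 0.0311 = $228.88
State income tax: $7,359.42 × 0.0758 = $557.84
Social Security (OASDI): $8,557.46 × 0.07 = $599.02
Roth 401(k) contribution: $252.63
AD&D insurance premium: $363.70
Total deductions = $599.02 + $599.02 + $228.88 + $557.84 + $599.02 + $252.63 + $363.70 = $3,200.11
Net pay = $8,557.46 − $3,200.11 = $5,357.35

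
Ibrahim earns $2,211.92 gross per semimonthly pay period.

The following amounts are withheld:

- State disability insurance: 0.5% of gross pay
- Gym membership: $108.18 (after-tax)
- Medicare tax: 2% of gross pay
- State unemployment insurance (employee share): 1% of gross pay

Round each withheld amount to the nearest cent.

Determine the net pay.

State disability insurance: $2,211.92 × 0.005 = $11.06
Medicare tax: $2,211.92 × 0.02 = $44.24
State unemployment insurance (employee share): $2,211.92 × 0.01 = $22.12
Gym membership: $108.18
Total deductions = $11.06 + $44.24 + $22.12 + $108.18 = $185.60
Net pay = $2,211.92 − $185.60 = $2,026.32

$2,026.32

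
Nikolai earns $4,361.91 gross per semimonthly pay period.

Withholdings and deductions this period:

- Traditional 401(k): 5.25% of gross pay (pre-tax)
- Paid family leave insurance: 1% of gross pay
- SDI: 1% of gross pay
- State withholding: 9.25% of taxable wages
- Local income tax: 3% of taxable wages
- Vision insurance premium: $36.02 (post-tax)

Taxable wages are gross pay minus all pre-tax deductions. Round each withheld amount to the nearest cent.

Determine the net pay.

$3,503.37

Traditional 401(k): $4,361.91 × 0.0525 = $229.00
Taxable wages = $4,361.91 − $229.00 = $4,132.91
State withholding: $4,132.91 × 0.0925 = $382.29
Local income tax: $4,132.91 × 0.03 = $123.99
SDI: $4,361.91 × 0.01 = $43.62
Paid family leave insurance: $4,361.91 × 0.01 = $43.62
Vision insurance premium: $36.02
Total deductions = $229.00 + $382.29 + $123.99 + $43.62 + $43.62 + $36.02 = $858.54
Net pay = $4,361.91 − $858.54 = $3,503.37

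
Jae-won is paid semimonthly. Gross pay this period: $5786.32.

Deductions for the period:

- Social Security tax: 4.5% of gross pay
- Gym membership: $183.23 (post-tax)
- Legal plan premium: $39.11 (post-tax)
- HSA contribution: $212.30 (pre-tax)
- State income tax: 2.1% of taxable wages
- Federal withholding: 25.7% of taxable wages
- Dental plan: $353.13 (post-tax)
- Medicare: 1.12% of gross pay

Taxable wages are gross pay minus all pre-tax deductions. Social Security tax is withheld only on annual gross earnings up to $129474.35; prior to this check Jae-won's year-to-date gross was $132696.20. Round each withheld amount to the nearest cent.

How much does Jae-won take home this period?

$3384.17

HSA contribution: $212.30
Taxable wages = $5786.32 − $212.30 = $5574.02
State income tax: $5574.02 × 0.021 = $117.05
Federal withholding: $5574.02 × 0.257 = $1432.52
Social Security tax: annual cap $129474.35 already reached (YTD $132696.20), so $0.00
Medicare: $5786.32 × 0.0112 = $64.81
Legal plan premium: $39.11
Dental plan: $353.13
Gym membership: $183.23
Total deductions = $212.30 + $117.05 + $1432.52 + $0.00 + $64.81 + $39.11 + $353.13 + $183.23 = $2402.15
Net pay = $5786.32 − $2402.15 = $3384.17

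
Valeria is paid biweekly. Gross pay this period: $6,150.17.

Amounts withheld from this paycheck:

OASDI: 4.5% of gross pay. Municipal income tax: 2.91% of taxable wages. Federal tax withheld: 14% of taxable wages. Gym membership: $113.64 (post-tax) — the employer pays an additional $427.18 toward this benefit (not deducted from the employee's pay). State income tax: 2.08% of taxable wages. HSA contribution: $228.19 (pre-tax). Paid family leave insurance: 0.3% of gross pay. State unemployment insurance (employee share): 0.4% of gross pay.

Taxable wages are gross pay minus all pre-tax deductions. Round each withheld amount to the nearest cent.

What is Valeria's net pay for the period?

$4,363.94

HSA contribution: $228.19
Taxable wages = $6,150.17 − $228.19 = $5,921.98
Municipal income tax: $5,921.98 × 0.0291 = $172.33
Federal tax withheld: $5,921.98 × 0.14 = $829.08
State income tax: $5,921.98 × 0.0208 = $123.18
OASDI: $6,150.17 × 0.045 = $276.76
Paid family leave insurance: $6,150.17 × 0.003 = $18.45
State unemployment insurance (employee share): $6,150.17 × 0.004 = $24.60
Gym membership: $113.64
(Employer's $427.18 toward gym membership is not withheld from the employee.)
Total deductions = $228.19 + $172.33 + $829.08 + $123.18 + $276.76 + $18.45 + $24.60 + $113.64 = $1,786.23
Net pay = $6,150.17 − $1,786.23 = $4,363.94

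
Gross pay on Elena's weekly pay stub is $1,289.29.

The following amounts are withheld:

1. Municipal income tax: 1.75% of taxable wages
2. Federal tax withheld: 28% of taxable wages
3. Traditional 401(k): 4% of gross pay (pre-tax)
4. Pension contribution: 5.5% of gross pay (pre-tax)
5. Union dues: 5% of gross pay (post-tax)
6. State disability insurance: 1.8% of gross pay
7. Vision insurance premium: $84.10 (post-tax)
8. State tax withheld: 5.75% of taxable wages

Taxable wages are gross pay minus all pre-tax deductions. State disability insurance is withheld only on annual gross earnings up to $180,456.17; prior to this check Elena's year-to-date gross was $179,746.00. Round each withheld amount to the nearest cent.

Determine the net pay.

$591.25

Traditional 401(k): $1,289.29 × 0.04 = $51.57
Pension contribution: $1,289.29 × 0.055 = $70.91
Pre-tax total = $51.57 + $70.91 = $122.48
Taxable wages = $1,289.29 − $122.48 = $1,166.81
State tax withheld: $1,166.81 × 0.0575 = $67.09
Federal tax withheld: $1,166.81 × 0.28 = $326.71
Municipal income tax: $1,166.81 × 0.0175 = $20.42
State disability insurance: only $180,456.17 − $179,746.00 = $710.17 of this check is subject → $710.17 × 0.018 = $12.78
Vision insurance premium: $84.10
Union dues: $1,289.29 × 0.05 = $64.46
Total deductions = $51.57 + $70.91 + $67.09 + $326.71 + $20.42 + $12.78 + $84.10 + $64.46 = $698.04
Net pay = $1,289.29 − $698.04 = $591.25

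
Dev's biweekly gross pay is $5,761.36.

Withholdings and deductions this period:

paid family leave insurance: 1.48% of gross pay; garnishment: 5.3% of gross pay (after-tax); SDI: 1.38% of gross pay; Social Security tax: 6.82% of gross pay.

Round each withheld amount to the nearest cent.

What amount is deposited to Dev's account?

$4,898.31

Social Security tax: $5,761.36 × 0.0682 = $392.92
Paid family leave insurance: $5,761.36 × 0.0148 = $85.27
SDI: $5,761.36 × 0.0138 = $79.51
Garnishment: $5,761.36 × 0.053 = $305.35
Total deductions = $392.92 + $85.27 + $79.51 + $305.35 = $863.05
Net pay = $5,761.36 − $863.05 = $4,898.31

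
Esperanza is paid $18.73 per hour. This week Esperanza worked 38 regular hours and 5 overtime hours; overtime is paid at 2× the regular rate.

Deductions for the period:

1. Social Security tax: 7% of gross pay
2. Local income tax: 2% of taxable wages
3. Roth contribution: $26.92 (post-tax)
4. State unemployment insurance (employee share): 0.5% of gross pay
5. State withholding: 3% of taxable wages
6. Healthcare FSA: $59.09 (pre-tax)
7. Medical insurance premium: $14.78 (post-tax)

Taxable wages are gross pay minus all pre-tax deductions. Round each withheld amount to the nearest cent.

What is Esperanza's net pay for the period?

$688.82

Regular pay: 38 × $18.73 = $711.74
Overtime pay: 5 × $18.73 × 2 = $187.30
Gross pay = $711.74 + $187.30 = $899.04
Healthcare FSA: $59.09
Taxable wages = $899.04 − $59.09 = $839.95
State withholding: $839.95 × 0.03 = $25.20
Local income tax: $839.95 × 0.02 = $16.80
State unemployment insurance (employee share): $899.04 × 0.005 = $4.50
Social Security tax: $899.04 × 0.07 = $62.93
Roth contribution: $26.92
Medical insurance premium: $14.78
Total deductions = $59.09 + $25.20 + $16.80 + $4.50 + $62.93 + $26.92 + $14.78 = $210.22
Net pay = $899.04 − $210.22 = $688.82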